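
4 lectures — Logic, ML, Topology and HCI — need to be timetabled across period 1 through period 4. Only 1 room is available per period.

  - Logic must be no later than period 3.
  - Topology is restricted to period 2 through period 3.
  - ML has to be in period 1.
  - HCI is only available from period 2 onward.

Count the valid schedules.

Enumerating: HCI in period 4, Topology in period 2, ML in period 1, Logic in period 3 | Topology=period 3, ML=period 1, HCI=period 4, Logic=period 2.

2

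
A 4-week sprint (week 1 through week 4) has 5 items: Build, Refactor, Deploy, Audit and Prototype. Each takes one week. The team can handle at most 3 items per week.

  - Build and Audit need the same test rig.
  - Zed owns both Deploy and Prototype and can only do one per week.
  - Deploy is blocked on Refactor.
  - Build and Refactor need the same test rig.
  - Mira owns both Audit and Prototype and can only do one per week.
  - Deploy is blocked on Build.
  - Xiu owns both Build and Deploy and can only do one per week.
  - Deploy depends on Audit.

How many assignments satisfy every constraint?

Splitting on Build: it can be week 1 (10), week 2 (10), week 3 (8). Listing each branch's schedules as (Refactor, Deploy, Audit, Prototype) by week number:
Build=week 1: (2,3,2,1) (2,3,2,4) (2,4,2,1) (2,4,2,3) (2,4,3,1) (2,4,3,2) (3,4,2,1) (3,4,2,3) (3,4,3,1) (3,4,3,2) — 10.
Build=week 2: (1,3,1,2) (1,3,1,4) (1,4,1,2) (1,4,1,3) (1,4,3,1) (1,4,3,2) (3,4,1,2) (3,4,1,3) (3,4,3,1) (3,4,3,2) — 10.
Build=week 3: (1,4,1,2) (1,4,1,3) (1,4,2,1) (1,4,2,3) (2,4,1,2) (2,4,1,3) (2,4,2,1) (2,4,2,3) — 8.
Summing: 10 + 10 + 8 = 28.

28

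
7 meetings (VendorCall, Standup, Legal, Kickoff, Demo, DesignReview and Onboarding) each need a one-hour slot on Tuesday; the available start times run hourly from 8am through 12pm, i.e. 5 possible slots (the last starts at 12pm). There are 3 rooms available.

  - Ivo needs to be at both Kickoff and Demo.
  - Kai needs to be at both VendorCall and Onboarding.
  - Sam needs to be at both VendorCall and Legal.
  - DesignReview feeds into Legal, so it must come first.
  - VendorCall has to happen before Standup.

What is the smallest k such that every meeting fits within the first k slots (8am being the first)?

The precedence chain requires at least 2 distinct slots.
With at most 3 per slot and 7 meetings, at least 3 slots are needed.
3 works (last occupied slot: 10am): for example Legal -> 9am; Kickoff -> 8am; Standup -> 9am; Onboarding -> 10am; DesignReview -> 8am; VendorCall -> 8am; Demo -> 9am.

3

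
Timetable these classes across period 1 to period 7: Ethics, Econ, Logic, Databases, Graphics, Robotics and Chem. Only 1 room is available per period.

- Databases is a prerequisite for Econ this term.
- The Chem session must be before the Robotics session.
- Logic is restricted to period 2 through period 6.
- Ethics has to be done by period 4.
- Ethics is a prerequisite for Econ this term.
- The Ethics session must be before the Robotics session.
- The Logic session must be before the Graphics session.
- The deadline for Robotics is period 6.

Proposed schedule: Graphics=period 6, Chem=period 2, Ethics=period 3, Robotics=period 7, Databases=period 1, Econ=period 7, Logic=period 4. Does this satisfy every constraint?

No — it violates: The deadline for Robotics is period 6

Ethics has to be done by period 4 — holds.
The Ethics session must be before the Robotics session — holds.
The Logic session must be before the Graphics session — holds.
Logic is restricted to period 2 through period 6 — holds.
Ethics is a prerequisite for Econ this term — holds.
Databases is a prerequisite for Econ this term — holds.
Only 1 room is available per period — violated.
The Chem session must be before the Robotics session — holds.
The deadline for Robotics is period 6 — violated.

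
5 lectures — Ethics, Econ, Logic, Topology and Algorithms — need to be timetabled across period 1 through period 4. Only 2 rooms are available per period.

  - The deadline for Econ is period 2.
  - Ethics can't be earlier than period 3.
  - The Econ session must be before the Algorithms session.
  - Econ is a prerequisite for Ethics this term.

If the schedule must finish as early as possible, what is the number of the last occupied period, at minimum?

period 3

The precedence chain requires at least 2 distinct periods.
With at most 2 per period and 5 lectures, at least 3 periods are needed.
Ethics can't be placed before period 3, so the schedule must run through at least period 3.
3 works (last occupied period: period 3): for example Ethics in period 3, Logic in period 1, Econ in period 1, Algorithms in period 2, Topology in period 2.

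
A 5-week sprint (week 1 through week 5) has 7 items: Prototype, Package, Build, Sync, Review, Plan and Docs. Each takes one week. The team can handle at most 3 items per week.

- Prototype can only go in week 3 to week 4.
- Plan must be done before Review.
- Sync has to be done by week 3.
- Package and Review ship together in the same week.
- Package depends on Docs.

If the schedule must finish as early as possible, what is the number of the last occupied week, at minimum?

The precedence chain requires at least 2 distinct weeks.
With at most 3 per week and 7 work items, at least 3 weeks are needed.
Prototype can't be placed before week 3, so the schedule must run through at least week 3.
3 works (last occupied week: week 3): for example Docs=week 1, Build=week 1, Review=week 2, Prototype=week 3, Plan=week 1, Package=week 2, Sync=week 2.

3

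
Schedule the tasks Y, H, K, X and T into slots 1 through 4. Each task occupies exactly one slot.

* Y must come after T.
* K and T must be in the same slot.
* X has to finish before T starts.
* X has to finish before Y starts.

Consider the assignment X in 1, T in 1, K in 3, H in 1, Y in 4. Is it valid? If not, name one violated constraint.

Invalid. K and T must be in the same slot.

K and T must be in the same slot — violated.
Y must come after T — holds.
X has to finish before Y starts — holds.
X has to finish before T starts — violated.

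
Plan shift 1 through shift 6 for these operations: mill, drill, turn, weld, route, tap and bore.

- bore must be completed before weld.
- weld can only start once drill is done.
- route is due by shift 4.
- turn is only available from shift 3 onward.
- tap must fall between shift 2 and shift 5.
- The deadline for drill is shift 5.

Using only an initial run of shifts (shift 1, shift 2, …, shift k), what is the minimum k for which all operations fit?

3 shifts

The precedence chain requires at least 2 distinct shifts.
turn can't be placed before shift 3, so the schedule must run through at least shift 3.
3 works (last occupied shift: shift 3): for example bore -> shift 1, route -> shift 1, turn -> shift 3, mill -> shift 1, weld -> shift 2, tap -> shift 2, drill -> shift 1.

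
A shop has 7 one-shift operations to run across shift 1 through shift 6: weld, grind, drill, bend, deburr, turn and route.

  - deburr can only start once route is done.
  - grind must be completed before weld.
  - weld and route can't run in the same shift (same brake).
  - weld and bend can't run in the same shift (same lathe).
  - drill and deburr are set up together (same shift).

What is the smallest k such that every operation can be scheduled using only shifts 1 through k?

The precedence chain requires at least 2 distinct shifts.
2 works (last occupied shift: shift 2): for example drill in shift 2; turn in shift 1; bend in shift 1; weld in shift 2; deburr in shift 2; route in shift 1; grind in shift 1.

2 shifts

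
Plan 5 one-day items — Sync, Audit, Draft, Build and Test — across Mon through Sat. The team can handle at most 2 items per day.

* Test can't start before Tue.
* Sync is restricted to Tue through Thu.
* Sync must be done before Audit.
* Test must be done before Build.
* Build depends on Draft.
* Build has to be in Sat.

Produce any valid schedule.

Build in Sat; Sync in Tue; Test in Tue; Draft in Mon; Audit in Wed

Checking: Draft(Mon) before Build(Sat); Test(Tue) before Build(Sat); Sync(Tue) before Audit(Wed); Sync=Tue in [Tue,Thu]; Test=Tue in [Tue,Sat]; Build=Sat in [Sat,Sat]; max 2 per day (cap 2).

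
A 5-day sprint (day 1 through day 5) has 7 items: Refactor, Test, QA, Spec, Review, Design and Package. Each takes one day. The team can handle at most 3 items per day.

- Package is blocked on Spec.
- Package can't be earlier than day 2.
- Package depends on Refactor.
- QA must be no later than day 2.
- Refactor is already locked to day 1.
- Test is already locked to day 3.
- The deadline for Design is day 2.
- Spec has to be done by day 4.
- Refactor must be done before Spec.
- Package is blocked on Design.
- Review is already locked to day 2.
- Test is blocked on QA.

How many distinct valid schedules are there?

21

Splitting on QA: it can be day 1 (12), day 2 (9). Listing each branch's schedules as (Refactor, Test, Spec, Review, Design, Package) by day number:
QA=day 1: (1,3,2,2,1,3) (1,3,2,2,1,4) (1,3,2,2,1,5) (1,3,2,2,2,3) (1,3,2,2,2,4) (1,3,2,2,2,5) (1,3,3,2,1,4) (1,3,3,2,1,5) (1,3,3,2,2,4) (1,3,3,2,2,5) (1,3,4,2,1,5) (1,3,4,2,2,5) — 12.
QA=day 2: (1,3,2,2,1,3) (1,3,2,2,1,4) (1,3,2,2,1,5) (1,3,3,2,1,4) (1,3,3,2,1,5) (1,3,3,2,2,4) (1,3,3,2,2,5) (1,3,4,2,1,5) (1,3,4,2,2,5) — 9.
Summing: 12 + 9 = 21.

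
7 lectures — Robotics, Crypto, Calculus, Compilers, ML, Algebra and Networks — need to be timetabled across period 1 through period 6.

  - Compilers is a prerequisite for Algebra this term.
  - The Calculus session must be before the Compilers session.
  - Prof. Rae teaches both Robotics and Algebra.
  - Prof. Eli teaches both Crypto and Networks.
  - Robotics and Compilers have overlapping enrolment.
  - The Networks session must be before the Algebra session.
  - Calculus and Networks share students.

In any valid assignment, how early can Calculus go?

Downstream work caps Calculus at period 4.
Calculus at period 1 is achievable: Networks -> period 2, Calculus -> period 1, ML -> period 1, Robotics -> period 1, Crypto -> period 1, Algebra -> period 3, Compilers -> period 2.

period 1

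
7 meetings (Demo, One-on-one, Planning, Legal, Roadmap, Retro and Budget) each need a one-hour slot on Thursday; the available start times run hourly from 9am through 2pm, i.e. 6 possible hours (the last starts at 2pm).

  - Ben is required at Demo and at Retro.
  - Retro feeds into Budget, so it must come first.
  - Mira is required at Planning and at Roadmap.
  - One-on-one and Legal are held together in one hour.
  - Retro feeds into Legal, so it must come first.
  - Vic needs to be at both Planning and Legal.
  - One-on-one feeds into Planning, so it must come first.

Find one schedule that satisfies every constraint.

Roadmap in 9am; Budget in 10am; Retro in 9am; Demo in 10am; Legal in 10am; One-on-one in 10am; Planning in 11am

Checking: Retro(9am) before Budget(10am); Retro(9am) before Legal(10am); One-on-one(10am) before Planning(11am); Planning(11am) != Roadmap(9am); Planning(11am) != Legal(10am); Demo(10am) != Retro(9am); One-on-one = Legal = 10am.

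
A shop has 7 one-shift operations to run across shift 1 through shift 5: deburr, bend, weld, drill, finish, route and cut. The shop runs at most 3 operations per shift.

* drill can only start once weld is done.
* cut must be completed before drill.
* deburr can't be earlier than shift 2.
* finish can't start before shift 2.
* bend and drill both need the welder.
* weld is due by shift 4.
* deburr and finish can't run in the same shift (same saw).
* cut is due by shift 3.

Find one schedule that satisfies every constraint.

weld in shift 1; finish in shift 3; deburr in shift 2; drill in shift 2; cut in shift 1; bend in shift 1; route in shift 2

Checking: weld(shift 1) before drill(shift 2); cut(shift 1) before drill(shift 2); deburr(shift 2) != finish(shift 3); bend(shift 1) != drill(shift 2); cut=shift 1 in [shift 1,shift 3]; deburr=shift 2 in [shift 2,shift 5]; weld=shift 1 in [shift 1,shift 4]; finish=shift 3 in [shift 2,shift 5]; max 3 per shift (cap 3).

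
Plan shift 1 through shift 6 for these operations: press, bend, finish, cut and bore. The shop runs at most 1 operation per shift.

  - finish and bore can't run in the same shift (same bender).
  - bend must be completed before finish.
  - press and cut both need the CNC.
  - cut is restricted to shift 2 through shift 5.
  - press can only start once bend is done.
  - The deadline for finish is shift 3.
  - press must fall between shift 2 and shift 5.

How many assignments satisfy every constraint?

28

Splitting on press: it can be shift 2 (4), shift 3 (4), shift 4 (10), shift 5 (10). Listing each branch's schedules as (bend, finish, cut, bore) by shift number:
press=shift 2: (1,3,4,5) (1,3,4,6) (1,3,5,4) (1,3,5,6) — 4.
press=shift 3: (1,2,4,5) (1,2,4,6) (1,2,5,4) (1,2,5,6) — 4.
press=shift 4: (1,2,3,5) (1,2,3,6) (1,2,5,3) (1,2,5,6) (1,3,2,5) (1,3,2,6) (1,3,5,2) (1,3,5,6) (2,3,5,1) (2,3,5,6) — 10.
press=shift 5: (1,2,3,4) (1,2,3,6) (1,2,4,3) (1,2,4,6) (1,3,2,4) (1,3,2,6) (1,3,4,2) (1,3,4,6) (2,3,4,1) (2,3,4,6) — 10.
Summing: 4 + 4 + 10 + 10 = 28.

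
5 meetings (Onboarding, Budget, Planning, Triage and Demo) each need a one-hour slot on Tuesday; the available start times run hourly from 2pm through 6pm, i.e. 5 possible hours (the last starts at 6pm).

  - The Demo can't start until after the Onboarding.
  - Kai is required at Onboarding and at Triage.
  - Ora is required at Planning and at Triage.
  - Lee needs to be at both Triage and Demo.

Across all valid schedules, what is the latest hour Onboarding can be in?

Downstream work caps Onboarding at 5pm.
Onboarding at 5pm is achievable: Onboarding=5pm; Planning=2pm; Demo=6pm; Triage=3pm; Budget=2pm.

5pm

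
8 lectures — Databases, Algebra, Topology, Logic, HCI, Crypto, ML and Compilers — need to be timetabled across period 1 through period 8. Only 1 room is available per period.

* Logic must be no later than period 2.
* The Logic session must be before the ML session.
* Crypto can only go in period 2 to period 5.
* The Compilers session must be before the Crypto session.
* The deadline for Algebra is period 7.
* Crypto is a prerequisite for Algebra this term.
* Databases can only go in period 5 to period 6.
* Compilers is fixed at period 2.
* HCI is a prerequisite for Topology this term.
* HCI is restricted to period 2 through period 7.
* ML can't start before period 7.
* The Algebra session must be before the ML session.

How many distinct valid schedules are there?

17

Splitting on Databases: it can be period 5 (8), period 6 (9). Listing each branch's schedules as (Algebra, Topology, Logic, HCI, Crypto, ML, Compilers) by period number:
Databases=period 5: (4,7,1,6,3,8,2) (4,8,1,6,3,7,2) (6,7,1,3,4,8,2) (6,7,1,4,3,8,2) (6,8,1,3,4,7,2) (6,8,1,4,3,7,2) (7,6,1,3,4,8,2) (7,6,1,4,3,8,2) — 8.
Databases=period 6: (4,7,1,5,3,8,2) (4,8,1,5,3,7,2) (5,7,1,3,4,8,2) (5,7,1,4,3,8,2) (5,8,1,3,4,7,2) (5,8,1,4,3,7,2) (7,4,1,3,5,8,2) (7,5,1,3,4,8,2) (7,5,1,4,3,8,2) — 9.
Summing: 8 + 9 = 17.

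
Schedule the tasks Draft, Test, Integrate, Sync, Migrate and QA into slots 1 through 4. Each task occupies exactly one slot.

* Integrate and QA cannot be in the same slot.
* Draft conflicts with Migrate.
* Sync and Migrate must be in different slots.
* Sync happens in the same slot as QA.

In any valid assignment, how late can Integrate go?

4

Integrate at 4 is achievable: Test -> 1, Integrate -> 4, QA -> 1, Sync -> 1, Migrate -> 2, Draft -> 1.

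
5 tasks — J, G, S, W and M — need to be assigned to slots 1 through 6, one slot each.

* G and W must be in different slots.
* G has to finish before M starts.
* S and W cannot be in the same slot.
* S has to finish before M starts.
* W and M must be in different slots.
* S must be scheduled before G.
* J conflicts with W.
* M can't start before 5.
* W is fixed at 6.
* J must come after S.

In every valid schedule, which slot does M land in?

M's window is 5–6.
W is fixed at 6, and M can't share a slot with W.
So M must be 5.

5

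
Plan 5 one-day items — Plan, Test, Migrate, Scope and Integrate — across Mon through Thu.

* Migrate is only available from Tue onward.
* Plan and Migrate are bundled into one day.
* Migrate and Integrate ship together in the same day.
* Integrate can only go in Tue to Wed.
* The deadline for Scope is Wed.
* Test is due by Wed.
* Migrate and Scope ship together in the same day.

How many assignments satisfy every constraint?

6

Splitting on Plan: it can be Tue (3), Wed (3). Listing each branch's schedules as (Test, Migrate, Scope, Integrate):
Plan=Tue: (Mon,Tue,Tue,Tue) (Tue,Tue,Tue,Tue) (Wed,Tue,Tue,Tue) — 3.
Plan=Wed: (Mon,Wed,Wed,Wed) (Tue,Wed,Wed,Wed) (Wed,Wed,Wed,Wed) — 3.
Summing: 3 + 3 = 6.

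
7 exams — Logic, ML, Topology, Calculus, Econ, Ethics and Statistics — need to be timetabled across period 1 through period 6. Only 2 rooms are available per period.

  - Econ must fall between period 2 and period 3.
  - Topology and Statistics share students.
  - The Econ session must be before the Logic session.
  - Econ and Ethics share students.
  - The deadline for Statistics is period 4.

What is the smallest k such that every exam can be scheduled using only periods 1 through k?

The precedence chain requires at least 2 distinct periods.
With at most 2 per period and 7 exams, at least 4 periods are needed.
Propagating the time windows through the other constraints, Logic can't land before period 3, so the schedule must run through at least period 3.
4 works (last occupied period: period 4): for example Topology -> period 1, Statistics -> period 4, Logic -> period 3, ML -> period 1, Calculus -> period 2, Econ -> period 2, Ethics -> period 3.

4 periods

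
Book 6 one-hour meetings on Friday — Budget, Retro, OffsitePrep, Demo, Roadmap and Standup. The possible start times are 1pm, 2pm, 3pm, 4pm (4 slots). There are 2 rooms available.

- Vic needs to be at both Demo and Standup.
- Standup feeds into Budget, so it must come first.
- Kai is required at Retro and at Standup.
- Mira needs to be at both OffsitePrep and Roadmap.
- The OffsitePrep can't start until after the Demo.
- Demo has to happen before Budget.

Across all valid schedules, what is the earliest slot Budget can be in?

3pm

Precedence pushes Budget to at least 2pm.
Budget at 3pm is achievable: Roadmap in 3pm, Budget in 3pm, OffsitePrep in 2pm, Retro in 1pm, Demo in 1pm, Standup in 2pm.
Nothing earlier works — the conflict and capacity constraints rule out every slot before 3pm.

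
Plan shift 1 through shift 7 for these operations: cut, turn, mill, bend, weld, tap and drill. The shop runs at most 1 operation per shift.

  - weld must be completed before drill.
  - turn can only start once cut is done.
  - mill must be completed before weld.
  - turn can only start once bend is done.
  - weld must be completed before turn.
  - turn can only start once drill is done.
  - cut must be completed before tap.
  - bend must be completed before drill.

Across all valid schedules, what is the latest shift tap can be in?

Precedence pushes tap to at least shift 2.
tap at shift 7 is achievable: turn in shift 6; weld in shift 2; tap in shift 7; bend in shift 3; cut in shift 5; mill in shift 1; drill in shift 4.

shift 7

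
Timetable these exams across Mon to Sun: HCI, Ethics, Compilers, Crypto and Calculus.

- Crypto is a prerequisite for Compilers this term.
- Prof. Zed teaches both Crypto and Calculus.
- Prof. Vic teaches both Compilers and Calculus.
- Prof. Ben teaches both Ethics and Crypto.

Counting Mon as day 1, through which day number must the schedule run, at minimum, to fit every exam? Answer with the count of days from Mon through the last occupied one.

The precedence chain requires at least 2 distinct days.
Could 2 days be enough, i.e. nothing placed later than Tue? No: Compilers must come after Crypto (at Mon or later) → {Tue}; Crypto must come before Compilers (at Tue or earlier) → {Mon}; Calculus can't share with Crypto (Mon) → {Tue}; Calculus can't share with Compilers (Tue) → nothing is left.
So 2 days is not enough.
3 works (last occupied day: Wed): for example Ethics=Tue; Crypto=Mon; Calculus=Wed; HCI=Mon; Compilers=Tue.

3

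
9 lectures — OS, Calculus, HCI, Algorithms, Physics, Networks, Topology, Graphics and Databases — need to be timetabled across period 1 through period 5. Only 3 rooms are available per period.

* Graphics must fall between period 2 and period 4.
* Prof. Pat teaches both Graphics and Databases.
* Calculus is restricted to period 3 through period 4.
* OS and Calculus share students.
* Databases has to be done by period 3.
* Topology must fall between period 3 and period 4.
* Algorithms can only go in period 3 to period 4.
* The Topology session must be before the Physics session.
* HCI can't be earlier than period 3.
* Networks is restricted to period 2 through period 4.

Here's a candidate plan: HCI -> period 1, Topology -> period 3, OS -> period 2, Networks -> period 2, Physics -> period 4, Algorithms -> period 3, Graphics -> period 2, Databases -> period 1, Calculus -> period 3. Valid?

No. HCI can't be earlier than period 3 is not satisfied.

Algorithms can only go in period 3 to period 4 — holds.
Prof. Pat teaches both Graphics and Databases — holds.
Networks is restricted to period 2 through period 4 — holds.
Databases has to be done by period 3 — holds.
HCI can't be earlier than period 3 — violated.
Only 3 rooms are available per period — holds.
Calculus is restricted to period 3 through period 4 — holds.
The Topology session must be before the Physics session — holds.
OS and Calculus share students — holds.
Graphics must fall between period 2 and period 4 — holds.
Topology must fall between period 3 and period 4 — holds.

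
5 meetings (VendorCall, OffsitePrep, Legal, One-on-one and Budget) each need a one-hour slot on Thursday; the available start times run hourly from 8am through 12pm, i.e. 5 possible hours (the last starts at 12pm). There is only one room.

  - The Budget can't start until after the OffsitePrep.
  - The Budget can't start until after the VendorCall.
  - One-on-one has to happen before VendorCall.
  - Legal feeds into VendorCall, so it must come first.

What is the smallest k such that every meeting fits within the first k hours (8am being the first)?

The precedence chain requires at least 3 distinct hours.
With at most 1 per hour and 5 meetings, at least 5 hours are needed.
5 works (last occupied hour: 12pm): for example OffsitePrep=11am; VendorCall=10am; Legal=8am; Budget=12pm; One-on-one=9am.

5 hours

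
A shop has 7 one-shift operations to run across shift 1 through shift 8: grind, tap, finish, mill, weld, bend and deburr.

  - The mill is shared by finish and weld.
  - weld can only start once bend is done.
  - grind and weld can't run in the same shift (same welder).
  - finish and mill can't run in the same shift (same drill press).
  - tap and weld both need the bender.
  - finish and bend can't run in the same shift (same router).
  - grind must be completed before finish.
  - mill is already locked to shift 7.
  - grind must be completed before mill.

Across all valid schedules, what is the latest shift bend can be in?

shift 7

Downstream work caps bend at shift 7.
bend at shift 7 is achievable: deburr -> shift 1, mill -> shift 7, grind -> shift 1, finish -> shift 2, bend -> shift 7, tap -> shift 1, weld -> shift 8.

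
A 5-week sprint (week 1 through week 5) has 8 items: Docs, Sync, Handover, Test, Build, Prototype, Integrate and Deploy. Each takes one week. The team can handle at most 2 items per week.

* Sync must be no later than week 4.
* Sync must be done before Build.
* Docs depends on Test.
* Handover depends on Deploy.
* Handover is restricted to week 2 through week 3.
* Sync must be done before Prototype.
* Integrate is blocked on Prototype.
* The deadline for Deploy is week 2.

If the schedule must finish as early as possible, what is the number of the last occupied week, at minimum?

The precedence chain requires at least 3 distinct weeks.
With at most 2 per week and 8 work items, at least 4 weeks are needed.
4 works (last occupied week: week 4): for example Build=week 3, Handover=week 2, Integrate=week 4, Sync=week 1, Prototype=week 2, Docs=week 4, Test=week 3, Deploy=week 1.

week 4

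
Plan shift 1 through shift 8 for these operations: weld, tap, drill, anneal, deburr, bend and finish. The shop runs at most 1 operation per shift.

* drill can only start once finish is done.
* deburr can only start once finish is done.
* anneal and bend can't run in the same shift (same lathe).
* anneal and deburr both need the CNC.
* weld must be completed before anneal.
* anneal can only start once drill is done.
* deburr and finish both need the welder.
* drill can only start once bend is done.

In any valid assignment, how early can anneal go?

Precedence pushes anneal to at least shift 3.
anneal at shift 5 is achievable: anneal in shift 5; finish in shift 1; bend in shift 2; weld in shift 4; drill in shift 3; tap in shift 7; deburr in shift 6.
Nothing earlier works — the conflict and capacity constraints rule out every shift before shift 5.

shift 5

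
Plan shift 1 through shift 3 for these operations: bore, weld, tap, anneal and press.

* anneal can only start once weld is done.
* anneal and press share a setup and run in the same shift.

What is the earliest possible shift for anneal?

Precedence pushes anneal to at least shift 2.
anneal at shift 2 is achievable: tap -> shift 1; anneal -> shift 2; bore -> shift 1; weld -> shift 1; press -> shift 2.

shift 2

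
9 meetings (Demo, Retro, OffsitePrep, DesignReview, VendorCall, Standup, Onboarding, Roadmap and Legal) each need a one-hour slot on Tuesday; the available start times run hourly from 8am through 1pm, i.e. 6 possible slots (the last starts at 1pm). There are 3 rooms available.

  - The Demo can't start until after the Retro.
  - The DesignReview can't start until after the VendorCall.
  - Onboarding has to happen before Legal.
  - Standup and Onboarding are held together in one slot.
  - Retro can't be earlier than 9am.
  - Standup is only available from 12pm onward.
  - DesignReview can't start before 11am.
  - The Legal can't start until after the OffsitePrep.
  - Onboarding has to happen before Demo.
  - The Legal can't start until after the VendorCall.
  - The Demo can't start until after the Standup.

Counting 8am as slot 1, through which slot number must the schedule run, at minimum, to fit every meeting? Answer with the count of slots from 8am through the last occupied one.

The precedence chain requires at least 2 distinct slots.
With at most 3 per slot and 9 meetings, at least 3 slots are needed.
Propagating the time windows through the other constraints, Demo can't land before 1pm — that is slot 6 counting from 8am — so the schedule must run through at least 6 slots.
6 works (last occupied slot: 1pm): for example Retro -> 9am, Onboarding -> 12pm, OffsitePrep -> 8am, DesignReview -> 11am, VendorCall -> 8am, Roadmap -> 8am, Demo -> 1pm, Standup -> 12pm, Legal -> 1pm.

6 slots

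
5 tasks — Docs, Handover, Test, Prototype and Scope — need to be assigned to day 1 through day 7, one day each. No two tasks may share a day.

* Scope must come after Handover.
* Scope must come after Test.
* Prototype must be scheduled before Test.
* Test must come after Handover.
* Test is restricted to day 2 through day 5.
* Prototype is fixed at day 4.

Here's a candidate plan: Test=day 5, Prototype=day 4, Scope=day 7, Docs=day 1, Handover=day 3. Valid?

Yes

Test is restricted to day 2 through day 5 — holds.
No two tasks may share a day — holds.
Test must come after Handover — holds.
Scope must come after Test — holds.
Scope must come after Handover — holds.
Prototype must be scheduled before Test — holds.
Prototype is fixed at day 4 — holds.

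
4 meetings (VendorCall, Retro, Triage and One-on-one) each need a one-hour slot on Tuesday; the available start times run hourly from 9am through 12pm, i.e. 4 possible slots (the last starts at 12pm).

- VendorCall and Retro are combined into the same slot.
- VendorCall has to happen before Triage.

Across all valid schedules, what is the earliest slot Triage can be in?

Precedence pushes Triage to at least 10am.
Triage at 10am is achievable: VendorCall in 9am, Retro in 9am, Triage in 10am, One-on-one in 9am.

10am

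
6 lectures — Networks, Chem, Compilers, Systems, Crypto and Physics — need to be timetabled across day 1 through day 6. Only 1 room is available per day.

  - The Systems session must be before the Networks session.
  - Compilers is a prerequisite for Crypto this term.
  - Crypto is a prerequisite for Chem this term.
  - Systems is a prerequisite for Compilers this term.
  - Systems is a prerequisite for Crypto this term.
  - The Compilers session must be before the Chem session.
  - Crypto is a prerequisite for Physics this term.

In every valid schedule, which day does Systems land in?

Downstream work caps Systems at day 3.
So Systems is pinned to day 1.

day 1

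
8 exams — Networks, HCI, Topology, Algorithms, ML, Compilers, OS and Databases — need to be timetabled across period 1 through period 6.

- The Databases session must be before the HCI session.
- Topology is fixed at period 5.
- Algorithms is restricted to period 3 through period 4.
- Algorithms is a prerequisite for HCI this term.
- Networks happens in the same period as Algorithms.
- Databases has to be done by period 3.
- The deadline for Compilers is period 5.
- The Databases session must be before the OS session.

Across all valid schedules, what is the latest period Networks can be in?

period 4

Networks must be in the same period as Algorithms, which can't be before period 3, so Networks is at least period 3; Networks must be in the same period as Algorithms, which can't be after period 4, so Networks is at most period 4.
Networks at period 4 is achievable: Networks -> period 4; ML -> period 1; Databases -> period 1; Algorithms -> period 4; Compilers -> period 1; HCI -> period 5; Topology -> period 5; OS -> period 2.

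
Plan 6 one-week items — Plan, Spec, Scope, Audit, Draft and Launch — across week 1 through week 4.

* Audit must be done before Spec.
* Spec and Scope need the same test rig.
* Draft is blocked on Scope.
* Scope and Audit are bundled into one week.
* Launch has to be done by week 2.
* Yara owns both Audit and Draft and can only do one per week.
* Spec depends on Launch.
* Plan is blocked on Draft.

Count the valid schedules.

19

Splitting on Plan: it can be week 3 (5), week 4 (14). Listing each branch's schedules as (Spec, Scope, Audit, Draft, Launch) by week number:
Plan=week 3: (2,1,1,2,1) (3,1,1,2,1) (3,1,1,2,2) (4,1,1,2,1) (4,1,1,2,2) — 5.
Plan=week 4: (2,1,1,2,1) (2,1,1,3,1) (3,1,1,2,1) (3,1,1,2,2) (3,1,1,3,1) (3,1,1,3,2) (3,2,2,3,1) (3,2,2,3,2) (4,1,1,2,1) (4,1,1,2,2) (4,1,1,3,1) (4,1,1,3,2) (4,2,2,3,1) (4,2,2,3,2) — 14.
Summing: 5 + 14 = 19.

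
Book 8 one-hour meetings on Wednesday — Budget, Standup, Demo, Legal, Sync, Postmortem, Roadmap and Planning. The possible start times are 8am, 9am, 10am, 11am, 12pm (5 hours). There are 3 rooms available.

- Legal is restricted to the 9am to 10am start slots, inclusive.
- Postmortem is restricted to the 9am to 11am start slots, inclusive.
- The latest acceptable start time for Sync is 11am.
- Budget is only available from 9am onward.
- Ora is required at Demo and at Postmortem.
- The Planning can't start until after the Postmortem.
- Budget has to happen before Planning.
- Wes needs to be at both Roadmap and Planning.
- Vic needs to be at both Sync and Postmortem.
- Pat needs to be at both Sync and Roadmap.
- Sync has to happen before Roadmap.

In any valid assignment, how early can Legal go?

Legal is available from 9am; Legal's own window allows nothing later than 10am.
Legal at 9am is achievable: Roadmap -> 11am, Standup -> 8am, Budget -> 9am, Planning -> 10am, Demo -> 8am, Legal -> 9am, Sync -> 8am, Postmortem -> 9am.

9am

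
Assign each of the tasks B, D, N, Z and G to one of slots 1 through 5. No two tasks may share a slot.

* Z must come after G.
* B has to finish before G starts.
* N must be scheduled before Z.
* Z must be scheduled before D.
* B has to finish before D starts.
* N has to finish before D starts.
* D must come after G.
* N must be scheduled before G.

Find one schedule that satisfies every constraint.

B=2, D=5, G=3, N=1, Z=4

Checking: B(2) before G(3); B(2) before D(5); G(3) before Z(4); N(1) before G(3); G(3) before D(5); N(1) before D(5); Z(4) before D(5); N(1) before Z(4); max 1 per slot (cap 1).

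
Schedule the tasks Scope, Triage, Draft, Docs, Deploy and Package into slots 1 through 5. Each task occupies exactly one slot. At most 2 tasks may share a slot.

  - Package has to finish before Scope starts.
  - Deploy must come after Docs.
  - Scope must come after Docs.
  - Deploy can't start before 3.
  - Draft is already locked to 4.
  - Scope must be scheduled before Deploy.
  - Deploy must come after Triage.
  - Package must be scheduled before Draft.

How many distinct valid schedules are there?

54

Splitting on Scope: it can be 2 (6), 3 (24), 4 (24). Listing each branch's schedules as (Triage, Draft, Docs, Deploy, Package):
Scope=2: (2,4,1,3,1) (2,4,1,4,1) (2,4,1,5,1) (3,4,1,4,1) (3,4,1,5,1) (4,4,1,5,1) — 6.
Scope=3: (1,4,1,4,2) (1,4,1,5,2) (1,4,2,4,1) (1,4,2,4,2) (1,4,2,5,1) (1,4,2,5,2) (2,4,1,4,1) (2,4,1,4,2) (2,4,1,5,1) (2,4,1,5,2) (2,4,2,4,1) (2,4,2,5,1) (3,4,1,4,1) (3,4,1,4,2) (3,4,1,5,1) (3,4,1,5,2) (3,4,2,4,1) (3,4,2,4,2) (3,4,2,5,1) (3,4,2,5,2) (4,4,1,5,1) (4,4,1,5,2) (4,4,2,5,1) (4,4,2,5,2) — 24.
Scope=4: (1,4,1,5,2) (1,4,1,5,3) (1,4,2,5,1) (1,4,2,5,2) (1,4,2,5,3) (1,4,3,5,1) (1,4,3,5,2) (1,4,3,5,3) (2,4,1,5,1) (2,4,1,5,2) (2,4,1,5,3) (2,4,2,5,1) (2,4,2,5,3) (2,4,3,5,1) (2,4,3,5,2) (2,4,3,5,3) (3,4,1,5,1) (3,4,1,5,2) (3,4,1,5,3) (3,4,2,5,1) (3,4,2,5,2) (3,4,2,5,3) (3,4,3,5,1) (3,4,3,5,2) — 24.
Summing: 6 + 24 + 24 = 54.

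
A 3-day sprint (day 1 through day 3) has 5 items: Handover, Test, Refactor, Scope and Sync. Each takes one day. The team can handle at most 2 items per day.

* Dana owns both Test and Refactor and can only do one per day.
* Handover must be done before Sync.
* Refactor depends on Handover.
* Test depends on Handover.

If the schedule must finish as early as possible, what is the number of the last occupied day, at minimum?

The precedence chain requires at least 2 distinct days.
With at most 2 per day and 5 tasks, at least 3 days are needed.
3 works (last occupied day: day 3): for example Scope -> day 1; Refactor -> day 3; Sync -> day 2; Handover -> day 1; Test -> day 2.

3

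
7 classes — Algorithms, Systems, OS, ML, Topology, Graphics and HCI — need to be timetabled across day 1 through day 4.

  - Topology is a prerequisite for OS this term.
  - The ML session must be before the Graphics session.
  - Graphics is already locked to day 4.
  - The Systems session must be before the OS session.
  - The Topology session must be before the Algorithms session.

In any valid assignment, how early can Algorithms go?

day 2

Precedence pushes Algorithms to at least day 2.
Algorithms at day 2 is achievable: ML=day 1, Algorithms=day 2, HCI=day 1, OS=day 2, Systems=day 1, Graphics=day 4, Topology=day 1.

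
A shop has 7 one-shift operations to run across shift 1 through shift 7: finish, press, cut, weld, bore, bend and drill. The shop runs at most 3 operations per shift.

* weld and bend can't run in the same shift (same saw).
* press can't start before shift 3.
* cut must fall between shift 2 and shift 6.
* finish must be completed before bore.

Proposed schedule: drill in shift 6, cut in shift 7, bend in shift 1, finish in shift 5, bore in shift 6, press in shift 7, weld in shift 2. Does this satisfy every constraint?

Invalid. cut must fall between shift 2 and shift 6.

weld and bend can't run in the same shift (same saw) — holds.
finish must be completed before bore — holds.
press can't start before shift 3 — holds.
The shop runs at most 3 operations per shift — holds.
cut must fall between shift 2 and shift 6 — violated.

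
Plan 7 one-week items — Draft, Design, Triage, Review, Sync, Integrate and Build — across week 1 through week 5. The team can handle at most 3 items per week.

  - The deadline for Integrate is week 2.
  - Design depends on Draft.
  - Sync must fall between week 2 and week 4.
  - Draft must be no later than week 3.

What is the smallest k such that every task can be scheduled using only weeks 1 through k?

The precedence chain requires at least 2 distinct weeks.
With at most 3 per week and 7 tasks, at least 3 weeks are needed.
3 works (last occupied week: week 3): for example Draft=week 1; Build=week 3; Sync=week 2; Review=week 2; Design=week 2; Integrate=week 1; Triage=week 1.

3 weeks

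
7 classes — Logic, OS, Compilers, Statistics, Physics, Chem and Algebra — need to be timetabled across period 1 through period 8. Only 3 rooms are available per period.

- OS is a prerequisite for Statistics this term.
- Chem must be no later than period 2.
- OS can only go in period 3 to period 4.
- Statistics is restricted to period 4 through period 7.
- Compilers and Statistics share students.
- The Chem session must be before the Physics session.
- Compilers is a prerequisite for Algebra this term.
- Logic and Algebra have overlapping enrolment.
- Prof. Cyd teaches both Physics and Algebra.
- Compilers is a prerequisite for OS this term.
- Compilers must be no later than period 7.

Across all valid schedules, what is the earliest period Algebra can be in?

period 2

Precedence pushes Algebra to at least period 2.
Algebra at period 2 is achievable: Chem -> period 1; Compilers -> period 1; Algebra -> period 2; Physics -> period 3; Logic -> period 1; Statistics -> period 4; OS -> period 3.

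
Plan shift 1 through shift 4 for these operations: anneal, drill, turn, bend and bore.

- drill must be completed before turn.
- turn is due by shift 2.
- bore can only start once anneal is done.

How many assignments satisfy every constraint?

24

Splitting on anneal: it can be shift 1 (12), shift 2 (8), shift 3 (4). Listing each branch's schedules as (drill, turn, bend, bore) by shift number:
anneal=shift 1: (1,2,1,2) (1,2,1,3) (1,2,1,4) (1,2,2,2) (1,2,2,3) (1,2,2,4) (1,2,3,2) (1,2,3,3) (1,2,3,4) (1,2,4,2) (1,2,4,3) (1,2,4,4) — 12.
anneal=shift 2: (1,2,1,3) (1,2,1,4) (1,2,2,3) (1,2,2,4) (1,2,3,3) (1,2,3,4) (1,2,4,3) (1,2,4,4) — 8.
anneal=shift 3: (1,2,1,4) (1,2,2,4) (1,2,3,4) (1,2,4,4) — 4.
Summing: 12 + 8 + 4 = 24.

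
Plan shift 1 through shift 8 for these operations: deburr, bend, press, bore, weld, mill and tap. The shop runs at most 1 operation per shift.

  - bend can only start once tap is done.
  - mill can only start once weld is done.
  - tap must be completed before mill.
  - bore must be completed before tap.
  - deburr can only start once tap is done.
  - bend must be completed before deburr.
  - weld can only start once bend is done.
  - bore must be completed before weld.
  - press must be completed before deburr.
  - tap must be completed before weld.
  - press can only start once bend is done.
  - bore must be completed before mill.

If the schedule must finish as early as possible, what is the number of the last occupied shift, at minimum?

The precedence chain requires at least 5 distinct shifts.
With at most 1 per shift and 7 operations, at least 7 shifts are needed.
7 works (last occupied shift: shift 7): for example bore=shift 1; bend=shift 3; deburr=shift 6; press=shift 5; weld=shift 4; tap=shift 2; mill=shift 7.

7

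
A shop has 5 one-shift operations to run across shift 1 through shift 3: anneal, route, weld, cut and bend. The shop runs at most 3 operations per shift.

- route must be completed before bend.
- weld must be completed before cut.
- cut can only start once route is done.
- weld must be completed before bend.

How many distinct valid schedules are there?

21

Splitting on anneal: it can be shift 1 (7), shift 2 (7), shift 3 (7). Listing each branch's schedules as (route, weld, cut, bend) by shift number:
anneal=shift 1: (1,1,2,2) (1,1,2,3) (1,1,3,2) (1,1,3,3) (1,2,3,3) (2,1,3,3) (2,2,3,3) — 7.
anneal=shift 2: (1,1,2,2) (1,1,2,3) (1,1,3,2) (1,1,3,3) (1,2,3,3) (2,1,3,3) (2,2,3,3) — 7.
anneal=shift 3: (1,1,2,2) (1,1,2,3) (1,1,3,2) (1,1,3,3) (1,2,3,3) (2,1,3,3) (2,2,3,3) — 7.
Summing: 7 + 7 + 7 = 21.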